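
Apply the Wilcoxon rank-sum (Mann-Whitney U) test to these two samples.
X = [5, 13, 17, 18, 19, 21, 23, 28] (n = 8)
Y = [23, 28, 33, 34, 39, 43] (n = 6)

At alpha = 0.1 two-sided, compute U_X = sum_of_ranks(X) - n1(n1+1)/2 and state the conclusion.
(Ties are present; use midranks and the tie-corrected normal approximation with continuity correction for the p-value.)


Step 1: Combine and sort all 14 observations; assign midranks.
sorted (value, group): (5,X), (13,X), (17,X), (18,X), (19,X), (21,X), (23,X), (23,Y), (28,X), (28,Y), (33,Y), (34,Y), (39,Y), (43,Y)
ranks: 5->1, 13->2, 17->3, 18->4, 19->5, 21->6, 23->7.5, 23->7.5, 28->9.5, 28->9.5, 33->11, 34->12, 39->13, 43->14
Step 2: Rank sum for X: R1 = 1 + 2 + 3 + 4 + 5 + 6 + 7.5 + 9.5 = 38.
Step 3: U_X = R1 - n1(n1+1)/2 = 38 - 8*9/2 = 38 - 36 = 2.
       U_Y = n1*n2 - U_X = 48 - 2 = 46.
Step 4: Ties are present, so use the tie-corrected normal approximation (with continuity correction) for the p-value.
Step 5: p-value = 0.005407; compare to alpha = 0.1. reject H0.

U_X = 2, p = 0.005407, reject H0 at alpha = 0.1.


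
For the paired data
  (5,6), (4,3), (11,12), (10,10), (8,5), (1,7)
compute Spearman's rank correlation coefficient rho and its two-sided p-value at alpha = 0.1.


Step 1: Rank x and y separately (midranks; no ties here).
rank(x): 5->3, 4->2, 11->6, 10->5, 8->4, 1->1
rank(y): 6->3, 3->1, 12->6, 10->5, 5->2, 7->4
Step 2: d_i = R_x(i) - R_y(i); compute d_i^2.
  (3-3)^2=0, (2-1)^2=1, (6-6)^2=0, (5-5)^2=0, (4-2)^2=4, (1-4)^2=9
sum(d^2) = 14.
Step 3: rho = 1 - 6*14 / (6*(6^2 - 1)) = 1 - 84/210 = 0.600000.
Step 4: Under H0, t = rho * sqrt((n-2)/(1-rho^2)) = 1.5000 ~ t(4).
Step 5: Two-sided p-value from the t-distribution with 4 df = 0.208000.
Step 6: alpha = 0.1. fail to reject H0.

rho = 0.6000, p = 0.208000, fail to reject H0 at alpha = 0.1.


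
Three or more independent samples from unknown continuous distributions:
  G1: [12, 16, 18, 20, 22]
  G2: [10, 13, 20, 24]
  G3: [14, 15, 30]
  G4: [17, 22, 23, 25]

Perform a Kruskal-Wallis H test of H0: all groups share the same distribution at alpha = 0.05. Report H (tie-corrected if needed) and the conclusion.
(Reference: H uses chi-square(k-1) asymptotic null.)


Step 1: Combine all N = 16 observations and assign midranks.
sorted (value, group, rank): (10,G2,1), (12,G1,2), (13,G2,3), (14,G3,4), (15,G3,5), (16,G1,6), (17,G4,7), (18,G1,8), (20,G1,9.5), (20,G2,9.5), (22,G1,11.5), (22,G4,11.5), (23,G4,13), (24,G2,14), (25,G4,15), (30,G3,16)
Step 2: Sum ranks within each group.
R_1 = 37 (n_1 = 5)
R_2 = 27.5 (n_2 = 4)
R_3 = 25 (n_3 = 3)
R_4 = 46.5 (n_4 = 4)
Step 3: H = 12/(N(N+1)) * sum(R_i^2/n_i) - 3(N+1)
     = 12/(16*17) * (37^2/5 + 27.5^2/4 + 25^2/3 + 46.5^2/4) - 3*17
     = 0.044118 * 1211.76 - 51
     = 2.459926.
Step 4: Ties present; correction factor C = 1 - 12/(16^3 - 16) = 0.997059. Corrected H = 2.459926 / 0.997059 = 2.467183.
Step 5: Under H0, H ~ chi^2(3); p-value = 0.481251.
Step 6: alpha = 0.05. fail to reject H0.

H = 2.4672, df = 3, p = 0.481251, fail to reject H0.


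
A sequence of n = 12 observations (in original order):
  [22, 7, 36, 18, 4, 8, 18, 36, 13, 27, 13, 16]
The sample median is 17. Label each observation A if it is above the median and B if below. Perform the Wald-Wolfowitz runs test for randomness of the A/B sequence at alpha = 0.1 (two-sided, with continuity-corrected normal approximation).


Step 1: Compute median = 17; label A = above, B = below.
Labels in order: ABAABBAABABB  (n_A = 6, n_B = 6)
Step 2: Count runs R = 8.
Step 3: Under H0 (random ordering), E[R] = 2*n_A*n_B/(n_A+n_B) + 1 = 2*6*6/12 + 1 = 7.0000.
        Var[R] = 2*n_A*n_B*(2*n_A*n_B - n_A - n_B) / ((n_A+n_B)^2 * (n_A+n_B-1)) = 4320/1584 = 2.7273.
        SD[R] = 1.6514.
Step 4: Continuity-corrected z = (R - 0.5 - E[R]) / SD[R] = (8 - 0.5 - 7.0000) / 1.6514 = 0.3028.
Step 5: Two-sided p-value via normal approximation = 2*(1 - Phi(|z|)) = 0.762069.
Step 6: alpha = 0.1. fail to reject H0.

R = 8, z = 0.3028, p = 0.762069, fail to reject H0.


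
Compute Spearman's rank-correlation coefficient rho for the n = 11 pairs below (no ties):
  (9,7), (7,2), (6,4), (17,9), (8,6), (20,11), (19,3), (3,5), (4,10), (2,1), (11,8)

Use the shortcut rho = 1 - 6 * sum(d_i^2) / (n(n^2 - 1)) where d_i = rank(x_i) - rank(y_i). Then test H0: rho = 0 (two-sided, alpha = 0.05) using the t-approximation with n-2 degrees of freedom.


Step 1: Rank x and y separately (midranks; no ties here).
rank(x): 9->7, 7->5, 6->4, 17->9, 8->6, 20->11, 19->10, 3->2, 4->3, 2->1, 11->8
rank(y): 7->7, 2->2, 4->4, 9->9, 6->6, 11->11, 3->3, 5->5, 10->10, 1->1, 8->8
Step 2: d_i = R_x(i) - R_y(i); compute d_i^2.
  (7-7)^2=0, (5-2)^2=9, (4-4)^2=0, (9-9)^2=0, (6-6)^2=0, (11-11)^2=0, (10-3)^2=49, (2-5)^2=9, (3-10)^2=49, (1-1)^2=0, (8-8)^2=0
sum(d^2) = 116.
Step 3: rho = 1 - 6*116 / (11*(11^2 - 1)) = 1 - 696/1320 = 0.472727.
Step 4: Under H0, t = rho * sqrt((n-2)/(1-rho^2)) = 1.6094 ~ t(9).
Step 5: Two-sided p-value from the t-distribution with 9 df = 0.141999.
Step 6: alpha = 0.05. fail to reject H0.

rho = 0.4727, p = 0.141999, fail to reject H0 at alpha = 0.05.


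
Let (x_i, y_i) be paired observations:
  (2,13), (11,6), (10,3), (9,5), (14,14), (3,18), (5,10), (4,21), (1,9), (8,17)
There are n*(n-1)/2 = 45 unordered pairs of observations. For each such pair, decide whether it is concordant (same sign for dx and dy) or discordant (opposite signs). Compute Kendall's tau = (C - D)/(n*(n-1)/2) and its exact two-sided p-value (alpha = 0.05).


Step 1: Enumerate the 45 unordered pairs (i,j) with i<j and classify each by sign(x_j-x_i) * sign(y_j-y_i).
  (1,2):dx=+9,dy=-7->D; (1,3):dx=+8,dy=-10->D; (1,4):dx=+7,dy=-8->D; (1,5):dx=+12,dy=+1->C
  (1,6):dx=+1,dy=+5->C; (1,7):dx=+3,dy=-3->D; (1,8):dx=+2,dy=+8->C; (1,9):dx=-1,dy=-4->C
  (1,10):dx=+6,dy=+4->C; (2,3):dx=-1,dy=-3->C; (2,4):dx=-2,dy=-1->C; (2,5):dx=+3,dy=+8->C
  (2,6):dx=-8,dy=+12->D; (2,7):dx=-6,dy=+4->D; (2,8):dx=-7,dy=+15->D; (2,9):dx=-10,dy=+3->D
  (2,10):dx=-3,dy=+11->D; (3,4):dx=-1,dy=+2->D; (3,5):dx=+4,dy=+11->C; (3,6):dx=-7,dy=+15->D
  (3,7):dx=-5,dy=+7->D; (3,8):dx=-6,dy=+18->D; (3,9):dx=-9,dy=+6->D; (3,10):dx=-2,dy=+14->D
  (4,5):dx=+5,dy=+9->C; (4,6):dx=-6,dy=+13->D; (4,7):dx=-4,dy=+5->D; (4,8):dx=-5,dy=+16->D
  (4,9):dx=-8,dy=+4->D; (4,10):dx=-1,dy=+12->D; (5,6):dx=-11,dy=+4->D; (5,7):dx=-9,dy=-4->C
  (5,8):dx=-10,dy=+7->D; (5,9):dx=-13,dy=-5->C; (5,10):dx=-6,dy=+3->D; (6,7):dx=+2,dy=-8->D
  (6,8):dx=+1,dy=+3->C; (6,9):dx=-2,dy=-9->C; (6,10):dx=+5,dy=-1->D; (7,8):dx=-1,dy=+11->D
  (7,9):dx=-4,dy=-1->C; (7,10):dx=+3,dy=+7->C; (8,9):dx=-3,dy=-12->C; (8,10):dx=+4,dy=-4->D
  (9,10):dx=+7,dy=+8->C
Step 2: C = 18, D = 27, total pairs = 45.
Step 3: tau = (C - D)/(n(n-1)/2) = (18 - 27)/45 = -0.200000.
Step 4: Exact two-sided p-value (enumerate n! = 3628800 permutations of y under H0): p = 0.484313.
Step 5: alpha = 0.05. fail to reject H0.

tau_b = -0.2000 (C=18, D=27), p = 0.484313, fail to reject H0.


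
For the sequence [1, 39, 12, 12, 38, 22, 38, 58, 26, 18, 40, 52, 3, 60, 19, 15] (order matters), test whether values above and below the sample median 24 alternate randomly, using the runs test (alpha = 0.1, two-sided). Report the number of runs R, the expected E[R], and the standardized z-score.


Step 1: Compute median = 24; label A = above, B = below.
Labels in order: BABBABAAABAABABB  (n_A = 8, n_B = 8)
Step 2: Count runs R = 11.
Step 3: Under H0 (random ordering), E[R] = 2*n_A*n_B/(n_A+n_B) + 1 = 2*8*8/16 + 1 = 9.0000.
        Var[R] = 2*n_A*n_B*(2*n_A*n_B - n_A - n_B) / ((n_A+n_B)^2 * (n_A+n_B-1)) = 14336/3840 = 3.7333.
        SD[R] = 1.9322.
Step 4: Continuity-corrected z = (R - 0.5 - E[R]) / SD[R] = (11 - 0.5 - 9.0000) / 1.9322 = 0.7763.
Step 5: Two-sided p-value via normal approximation = 2*(1 - Phi(|z|)) = 0.437558.
Step 6: alpha = 0.1. fail to reject H0.

R = 11, z = 0.7763, p = 0.437558, fail to reject H0.


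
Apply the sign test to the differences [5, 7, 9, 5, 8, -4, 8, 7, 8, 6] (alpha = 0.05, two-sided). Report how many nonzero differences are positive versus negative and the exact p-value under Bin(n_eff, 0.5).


Step 1: Discard zero differences. Original n = 10; n_eff = number of nonzero differences = 10.
Nonzero differences (with sign): +5, +7, +9, +5, +8, -4, +8, +7, +8, +6
Step 2: Count signs: positive = 9, negative = 1.
Step 3: Under H0: P(positive) = 0.5, so the number of positives S ~ Bin(10, 0.5).
Step 4: Two-sided exact p-value = sum of Bin(10,0.5) probabilities at or below the observed probability = 0.021484.
Step 5: alpha = 0.05. reject H0.

n_eff = 10, pos = 9, neg = 1, p = 0.021484, reject H0.


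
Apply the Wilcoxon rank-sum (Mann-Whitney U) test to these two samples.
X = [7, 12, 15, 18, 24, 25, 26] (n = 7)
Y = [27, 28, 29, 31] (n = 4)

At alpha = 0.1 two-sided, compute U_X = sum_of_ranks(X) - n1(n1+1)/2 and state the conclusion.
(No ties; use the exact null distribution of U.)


Step 1: Combine and sort all 11 observations; assign midranks.
sorted (value, group): (7,X), (12,X), (15,X), (18,X), (24,X), (25,X), (26,X), (27,Y), (28,Y), (29,Y), (31,Y)
ranks: 7->1, 12->2, 15->3, 18->4, 24->5, 25->6, 26->7, 27->8, 28->9, 29->10, 31->11
Step 2: Rank sum for X: R1 = 1 + 2 + 3 + 4 + 5 + 6 + 7 = 28.
Step 3: U_X = R1 - n1(n1+1)/2 = 28 - 7*8/2 = 28 - 28 = 0.
       U_Y = n1*n2 - U_X = 28 - 0 = 28.
Step 4: No ties, so the exact null distribution of U (based on enumerating the C(11,7) = 330 equally likely rank assignments) gives the two-sided p-value.
Step 5: p-value = 0.006061; compare to alpha = 0.1. reject H0.

U_X = 0, p = 0.006061, reject H0 at alpha = 0.1.


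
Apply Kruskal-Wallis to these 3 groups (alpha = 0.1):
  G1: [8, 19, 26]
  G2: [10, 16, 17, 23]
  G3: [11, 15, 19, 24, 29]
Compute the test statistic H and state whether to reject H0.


Step 1: Combine all N = 12 observations and assign midranks.
sorted (value, group, rank): (8,G1,1), (10,G2,2), (11,G3,3), (15,G3,4), (16,G2,5), (17,G2,6), (19,G1,7.5), (19,G3,7.5), (23,G2,9), (24,G3,10), (26,G1,11), (29,G3,12)
Step 2: Sum ranks within each group.
R_1 = 19.5 (n_1 = 3)
R_2 = 22 (n_2 = 4)
R_3 = 36.5 (n_3 = 5)
Step 3: H = 12/(N(N+1)) * sum(R_i^2/n_i) - 3(N+1)
     = 12/(12*13) * (19.5^2/3 + 22^2/4 + 36.5^2/5) - 3*13
     = 0.076923 * 514.2 - 39
     = 0.553846.
Step 4: Ties present; correction factor C = 1 - 6/(12^3 - 12) = 0.996503. Corrected H = 0.553846 / 0.996503 = 0.555789.
Step 5: Under H0, H ~ chi^2(2); p-value = 0.757377.
Step 6: alpha = 0.1. fail to reject H0.

H = 0.5558, df = 2, p = 0.757377, fail to reject H0.


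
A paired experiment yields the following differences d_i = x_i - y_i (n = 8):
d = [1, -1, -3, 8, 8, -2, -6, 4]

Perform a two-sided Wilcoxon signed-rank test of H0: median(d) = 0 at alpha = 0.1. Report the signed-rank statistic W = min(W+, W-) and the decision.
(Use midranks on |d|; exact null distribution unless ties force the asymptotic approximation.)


Step 1: Drop any zero differences (none here) and take |d_i|.
|d| = [1, 1, 3, 8, 8, 2, 6, 4]
Step 2: Midrank |d_i| (ties get averaged ranks).
ranks: |1|->1.5, |1|->1.5, |3|->4, |8|->7.5, |8|->7.5, |2|->3, |6|->6, |4|->5
Step 3: Attach original signs; sum ranks with positive sign and with negative sign.
W+ = 1.5 + 7.5 + 7.5 + 5 = 21.5
W- = 1.5 + 4 + 3 + 6 = 14.5
(Check: W+ + W- = 36 should equal n(n+1)/2 = 36.)
Step 4: Test statistic W = min(W+, W-) = 14.5.
Step 5: Ties in |d|, so use the tie-corrected normal approximation.
        E[W] = n(n+1)/4 = 8*9/4 = 18.
        Tie groups: |d|=1 (t=2), |d|=8 (t=2); sum(t^3 - t) = 12.
        Var[W] = n(n+1)(2n+1)/24 - sum(t^3-t)/48 = 1224/24 - 12/48 = 50.75.
        z = (W - E[W]) / sqrt(Var[W]) = (14.5 - 18) / 7.1239 = -0.4913.
        Two-sided p = 2*Phi(z) = 0.623212.
Step 6: alpha = 0.1. fail to reject H0.

W+ = 21.5, W- = 14.5, W = min = 14.5, p = 0.623212, fail to reject H0.


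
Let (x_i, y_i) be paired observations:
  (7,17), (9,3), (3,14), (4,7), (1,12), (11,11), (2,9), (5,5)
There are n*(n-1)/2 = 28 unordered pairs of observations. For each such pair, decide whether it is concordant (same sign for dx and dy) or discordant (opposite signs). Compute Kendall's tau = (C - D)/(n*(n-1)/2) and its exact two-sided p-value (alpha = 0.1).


Step 1: Enumerate the 28 unordered pairs (i,j) with i<j and classify each by sign(x_j-x_i) * sign(y_j-y_i).
  (1,2):dx=+2,dy=-14->D; (1,3):dx=-4,dy=-3->C; (1,4):dx=-3,dy=-10->C; (1,5):dx=-6,dy=-5->C
  (1,6):dx=+4,dy=-6->D; (1,7):dx=-5,dy=-8->C; (1,8):dx=-2,dy=-12->C; (2,3):dx=-6,dy=+11->D
  (2,4):dx=-5,dy=+4->D; (2,5):dx=-8,dy=+9->D; (2,6):dx=+2,dy=+8->C; (2,7):dx=-7,dy=+6->D
  (2,8):dx=-4,dy=+2->D; (3,4):dx=+1,dy=-7->D; (3,5):dx=-2,dy=-2->C; (3,6):dx=+8,dy=-3->D
  (3,7):dx=-1,dy=-5->C; (3,8):dx=+2,dy=-9->D; (4,5):dx=-3,dy=+5->D; (4,6):dx=+7,dy=+4->C
  (4,7):dx=-2,dy=+2->D; (4,8):dx=+1,dy=-2->D; (5,6):dx=+10,dy=-1->D; (5,7):dx=+1,dy=-3->D
  (5,8):dx=+4,dy=-7->D; (6,7):dx=-9,dy=-2->C; (6,8):dx=-6,dy=-6->C; (7,8):dx=+3,dy=-4->D
Step 2: C = 11, D = 17, total pairs = 28.
Step 3: tau = (C - D)/(n(n-1)/2) = (11 - 17)/28 = -0.214286.
Step 4: Exact two-sided p-value (enumerate n! = 40320 permutations of y under H0): p = 0.548413.
Step 5: alpha = 0.1. fail to reject H0.

tau_b = -0.2143 (C=11, D=17), p = 0.548413, fail to reject H0.


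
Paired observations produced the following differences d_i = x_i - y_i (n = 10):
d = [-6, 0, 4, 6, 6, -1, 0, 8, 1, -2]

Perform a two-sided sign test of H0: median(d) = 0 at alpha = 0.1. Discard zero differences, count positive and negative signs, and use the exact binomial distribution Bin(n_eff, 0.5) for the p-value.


Step 1: Discard zero differences. Original n = 10; n_eff = number of nonzero differences = 8.
Nonzero differences (with sign): -6, +4, +6, +6, -1, +8, +1, -2
Step 2: Count signs: positive = 5, negative = 3.
Step 3: Under H0: P(positive) = 0.5, so the number of positives S ~ Bin(8, 0.5).
Step 4: Two-sided exact p-value = sum of Bin(8,0.5) probabilities at or below the observed probability = 0.726562.
Step 5: alpha = 0.1. fail to reject H0.

n_eff = 8, pos = 5, neg = 3, p = 0.726562, fail to reject H0.


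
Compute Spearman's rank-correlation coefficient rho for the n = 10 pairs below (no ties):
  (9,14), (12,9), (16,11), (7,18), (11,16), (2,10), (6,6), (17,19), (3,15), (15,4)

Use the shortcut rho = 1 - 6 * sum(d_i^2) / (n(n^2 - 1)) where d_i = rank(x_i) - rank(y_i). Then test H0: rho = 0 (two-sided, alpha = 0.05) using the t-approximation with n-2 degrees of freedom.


Step 1: Rank x and y separately (midranks; no ties here).
rank(x): 9->5, 12->7, 16->9, 7->4, 11->6, 2->1, 6->3, 17->10, 3->2, 15->8
rank(y): 14->6, 9->3, 11->5, 18->9, 16->8, 10->4, 6->2, 19->10, 15->7, 4->1
Step 2: d_i = R_x(i) - R_y(i); compute d_i^2.
  (5-6)^2=1, (7-3)^2=16, (9-5)^2=16, (4-9)^2=25, (6-8)^2=4, (1-4)^2=9, (3-2)^2=1, (10-10)^2=0, (2-7)^2=25, (8-1)^2=49
sum(d^2) = 146.
Step 3: rho = 1 - 6*146 / (10*(10^2 - 1)) = 1 - 876/990 = 0.115152.
Step 4: Under H0, t = rho * sqrt((n-2)/(1-rho^2)) = 0.3279 ~ t(8).
Step 5: Two-sided p-value from the t-distribution with 8 df = 0.751420.
Step 6: alpha = 0.05. fail to reject H0.

rho = 0.1152, p = 0.751420, fail to reject H0 at alpha = 0.05.


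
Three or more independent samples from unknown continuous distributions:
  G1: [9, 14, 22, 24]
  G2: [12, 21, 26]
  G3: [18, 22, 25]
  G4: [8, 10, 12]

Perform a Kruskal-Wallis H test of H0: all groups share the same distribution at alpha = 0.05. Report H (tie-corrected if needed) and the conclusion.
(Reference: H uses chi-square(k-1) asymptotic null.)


Step 1: Combine all N = 13 observations and assign midranks.
sorted (value, group, rank): (8,G4,1), (9,G1,2), (10,G4,3), (12,G2,4.5), (12,G4,4.5), (14,G1,6), (18,G3,7), (21,G2,8), (22,G1,9.5), (22,G3,9.5), (24,G1,11), (25,G3,12), (26,G2,13)
Step 2: Sum ranks within each group.
R_1 = 28.5 (n_1 = 4)
R_2 = 25.5 (n_2 = 3)
R_3 = 28.5 (n_3 = 3)
R_4 = 8.5 (n_4 = 3)
Step 3: H = 12/(N(N+1)) * sum(R_i^2/n_i) - 3(N+1)
     = 12/(13*14) * (28.5^2/4 + 25.5^2/3 + 28.5^2/3 + 8.5^2/3) - 3*14
     = 0.065934 * 714.646 - 42
     = 5.119505.
Step 4: Ties present; correction factor C = 1 - 12/(13^3 - 13) = 0.994505. Corrected H = 5.119505 / 0.994505 = 5.147790.
Step 5: Under H0, H ~ chi^2(3); p-value = 0.161290.
Step 6: alpha = 0.05. fail to reject H0.

H = 5.1478, df = 3, p = 0.161290, fail to reject H0.


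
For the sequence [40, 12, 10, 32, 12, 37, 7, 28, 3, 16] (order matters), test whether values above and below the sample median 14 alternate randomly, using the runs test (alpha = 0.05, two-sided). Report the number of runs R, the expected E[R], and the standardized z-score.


Step 1: Compute median = 14; label A = above, B = below.
Labels in order: ABBABABABA  (n_A = 5, n_B = 5)
Step 2: Count runs R = 9.
Step 3: Under H0 (random ordering), E[R] = 2*n_A*n_B/(n_A+n_B) + 1 = 2*5*5/10 + 1 = 6.0000.
        Var[R] = 2*n_A*n_B*(2*n_A*n_B - n_A - n_B) / ((n_A+n_B)^2 * (n_A+n_B-1)) = 2000/900 = 2.2222.
        SD[R] = 1.4907.
Step 4: Continuity-corrected z = (R - 0.5 - E[R]) / SD[R] = (9 - 0.5 - 6.0000) / 1.4907 = 1.6771.
Step 5: Two-sided p-value via normal approximation = 2*(1 - Phi(|z|)) = 0.093533.
Step 6: alpha = 0.05. fail to reject H0.

R = 9, z = 1.6771, p = 0.093533, fail to reject H0.


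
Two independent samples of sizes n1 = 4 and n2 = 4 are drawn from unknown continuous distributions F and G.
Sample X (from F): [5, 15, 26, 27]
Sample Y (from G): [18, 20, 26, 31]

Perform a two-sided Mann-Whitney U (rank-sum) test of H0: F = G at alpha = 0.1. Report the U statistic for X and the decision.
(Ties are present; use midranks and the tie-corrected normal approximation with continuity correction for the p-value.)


Step 1: Combine and sort all 8 observations; assign midranks.
sorted (value, group): (5,X), (15,X), (18,Y), (20,Y), (26,X), (26,Y), (27,X), (31,Y)
ranks: 5->1, 15->2, 18->3, 20->4, 26->5.5, 26->5.5, 27->7, 31->8
Step 2: Rank sum for X: R1 = 1 + 2 + 5.5 + 7 = 15.5.
Step 3: U_X = R1 - n1(n1+1)/2 = 15.5 - 4*5/2 = 15.5 - 10 = 5.5.
       U_Y = n1*n2 - U_X = 16 - 5.5 = 10.5.
Step 4: Ties are present, so use the tie-corrected normal approximation (with continuity correction) for the p-value.
Step 5: p-value = 0.561363; compare to alpha = 0.1. fail to reject H0.

U_X = 5.5, p = 0.561363, fail to reject H0 at alpha = 0.1.


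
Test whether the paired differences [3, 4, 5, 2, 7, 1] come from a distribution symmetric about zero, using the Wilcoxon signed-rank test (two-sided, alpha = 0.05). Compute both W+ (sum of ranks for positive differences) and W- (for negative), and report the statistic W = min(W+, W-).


Step 1: Drop any zero differences (none here) and take |d_i|.
|d| = [3, 4, 5, 2, 7, 1]
Step 2: Midrank |d_i| (ties get averaged ranks).
ranks: |3|->3, |4|->4, |5|->5, |2|->2, |7|->6, |1|->1
Step 3: Attach original signs; sum ranks with positive sign and with negative sign.
W+ = 3 + 4 + 5 + 2 + 6 + 1 = 21
W- = 0 = 0
(Check: W+ + W- = 21 should equal n(n+1)/2 = 21.)
Step 4: Test statistic W = min(W+, W-) = 0.
Step 5: No ties, so the exact null distribution over the 2^6 = 64 sign assignments gives the two-sided p-value = 0.031250.
Step 6: alpha = 0.05. reject H0.

W+ = 21, W- = 0, W = min = 0, p = 0.031250, reject H0.


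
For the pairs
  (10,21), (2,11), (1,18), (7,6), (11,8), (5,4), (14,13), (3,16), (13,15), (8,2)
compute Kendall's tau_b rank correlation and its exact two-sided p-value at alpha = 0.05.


Step 1: Enumerate the 45 unordered pairs (i,j) with i<j and classify each by sign(x_j-x_i) * sign(y_j-y_i).
  (1,2):dx=-8,dy=-10->C; (1,3):dx=-9,dy=-3->C; (1,4):dx=-3,dy=-15->C; (1,5):dx=+1,dy=-13->D
  (1,6):dx=-5,dy=-17->C; (1,7):dx=+4,dy=-8->D; (1,8):dx=-7,dy=-5->C; (1,9):dx=+3,dy=-6->D
  (1,10):dx=-2,dy=-19->C; (2,3):dx=-1,dy=+7->D; (2,4):dx=+5,dy=-5->D; (2,5):dx=+9,dy=-3->D
  (2,6):dx=+3,dy=-7->D; (2,7):dx=+12,dy=+2->C; (2,8):dx=+1,dy=+5->C; (2,9):dx=+11,dy=+4->C
  (2,10):dx=+6,dy=-9->D; (3,4):dx=+6,dy=-12->D; (3,5):dx=+10,dy=-10->D; (3,6):dx=+4,dy=-14->D
  (3,7):dx=+13,dy=-5->D; (3,8):dx=+2,dy=-2->D; (3,9):dx=+12,dy=-3->D; (3,10):dx=+7,dy=-16->D
  (4,5):dx=+4,dy=+2->C; (4,6):dx=-2,dy=-2->C; (4,7):dx=+7,dy=+7->C; (4,8):dx=-4,dy=+10->D
  (4,9):dx=+6,dy=+9->C; (4,10):dx=+1,dy=-4->D; (5,6):dx=-6,dy=-4->C; (5,7):dx=+3,dy=+5->C
  (5,8):dx=-8,dy=+8->D; (5,9):dx=+2,dy=+7->C; (5,10):dx=-3,dy=-6->C; (6,7):dx=+9,dy=+9->C
  (6,8):dx=-2,dy=+12->D; (6,9):dx=+8,dy=+11->C; (6,10):dx=+3,dy=-2->D; (7,8):dx=-11,dy=+3->D
  (7,9):dx=-1,dy=+2->D; (7,10):dx=-6,dy=-11->C; (8,9):dx=+10,dy=-1->D; (8,10):dx=+5,dy=-14->D
  (9,10):dx=-5,dy=-13->C
Step 2: C = 21, D = 24, total pairs = 45.
Step 3: tau = (C - D)/(n(n-1)/2) = (21 - 24)/45 = -0.066667.
Step 4: Exact two-sided p-value (enumerate n! = 3628800 permutations of y under H0): p = 0.861801.
Step 5: alpha = 0.05. fail to reject H0.

tau_b = -0.0667 (C=21, D=24), p = 0.861801, fail to reject H0.


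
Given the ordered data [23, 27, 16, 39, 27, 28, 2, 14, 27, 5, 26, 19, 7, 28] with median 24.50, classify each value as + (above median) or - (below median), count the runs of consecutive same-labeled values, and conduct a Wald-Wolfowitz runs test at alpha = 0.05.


Step 1: Compute median = 24.50; label A = above, B = below.
Labels in order: BABAAABBABABBA  (n_A = 7, n_B = 7)
Step 2: Count runs R = 10.
Step 3: Under H0 (random ordering), E[R] = 2*n_A*n_B/(n_A+n_B) + 1 = 2*7*7/14 + 1 = 8.0000.
        Var[R] = 2*n_A*n_B*(2*n_A*n_B - n_A - n_B) / ((n_A+n_B)^2 * (n_A+n_B-1)) = 8232/2548 = 3.2308.
        SD[R] = 1.7974.
Step 4: Continuity-corrected z = (R - 0.5 - E[R]) / SD[R] = (10 - 0.5 - 8.0000) / 1.7974 = 0.8345.
Step 5: Two-sided p-value via normal approximation = 2*(1 - Phi(|z|)) = 0.403986.
Step 6: alpha = 0.05. fail to reject H0.

R = 10, z = 0.8345, p = 0.403986, fail to reject H0.


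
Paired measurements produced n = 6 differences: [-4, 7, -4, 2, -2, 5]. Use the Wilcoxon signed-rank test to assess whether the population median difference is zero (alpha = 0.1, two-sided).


Step 1: Drop any zero differences (none here) and take |d_i|.
|d| = [4, 7, 4, 2, 2, 5]
Step 2: Midrank |d_i| (ties get averaged ranks).
ranks: |4|->3.5, |7|->6, |4|->3.5, |2|->1.5, |2|->1.5, |5|->5
Step 3: Attach original signs; sum ranks with positive sign and with negative sign.
W+ = 6 + 1.5 + 5 = 12.5
W- = 3.5 + 3.5 + 1.5 = 8.5
(Check: W+ + W- = 21 should equal n(n+1)/2 = 21.)
Step 4: Test statistic W = min(W+, W-) = 8.5.
Step 5: Ties in |d|, so use the tie-corrected normal approximation.
        E[W] = n(n+1)/4 = 6*7/4 = 10.5.
        Tie groups: |d|=2 (t=2), |d|=4 (t=2); sum(t^3 - t) = 12.
        Var[W] = n(n+1)(2n+1)/24 - sum(t^3-t)/48 = 546/24 - 12/48 = 22.5.
        z = (W - E[W]) / sqrt(Var[W]) = (8.5 - 10.5) / 4.7434 = -0.4216.
        Two-sided p = 2*Phi(z) = 0.673290.
Step 6: alpha = 0.1. fail to reject H0.

W+ = 12.5, W- = 8.5, W = min = 8.5, p = 0.673290, fail to reject H0.


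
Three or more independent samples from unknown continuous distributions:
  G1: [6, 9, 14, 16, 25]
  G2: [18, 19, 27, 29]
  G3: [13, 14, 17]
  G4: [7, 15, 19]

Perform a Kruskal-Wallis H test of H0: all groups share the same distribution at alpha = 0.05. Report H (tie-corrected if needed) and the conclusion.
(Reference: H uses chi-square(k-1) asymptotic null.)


Step 1: Combine all N = 15 observations and assign midranks.
sorted (value, group, rank): (6,G1,1), (7,G4,2), (9,G1,3), (13,G3,4), (14,G1,5.5), (14,G3,5.5), (15,G4,7), (16,G1,8), (17,G3,9), (18,G2,10), (19,G2,11.5), (19,G4,11.5), (25,G1,13), (27,G2,14), (29,G2,15)
Step 2: Sum ranks within each group.
R_1 = 30.5 (n_1 = 5)
R_2 = 50.5 (n_2 = 4)
R_3 = 18.5 (n_3 = 3)
R_4 = 20.5 (n_4 = 3)
Step 3: H = 12/(N(N+1)) * sum(R_i^2/n_i) - 3(N+1)
     = 12/(15*16) * (30.5^2/5 + 50.5^2/4 + 18.5^2/3 + 20.5^2/3) - 3*16
     = 0.050000 * 1077.78 - 48
     = 5.888958.
Step 4: Ties present; correction factor C = 1 - 12/(15^3 - 15) = 0.996429. Corrected H = 5.888958 / 0.996429 = 5.910066.
Step 5: Under H0, H ~ chi^2(3); p-value = 0.116069.
Step 6: alpha = 0.05. fail to reject H0.

H = 5.9101, df = 3, p = 0.116069, fail to reject H0.


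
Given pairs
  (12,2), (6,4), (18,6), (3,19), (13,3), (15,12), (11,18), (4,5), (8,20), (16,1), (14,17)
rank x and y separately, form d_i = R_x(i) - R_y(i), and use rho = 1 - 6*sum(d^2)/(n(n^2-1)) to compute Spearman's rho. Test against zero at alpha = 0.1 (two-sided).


Step 1: Rank x and y separately (midranks; no ties here).
rank(x): 12->6, 6->3, 18->11, 3->1, 13->7, 15->9, 11->5, 4->2, 8->4, 16->10, 14->8
rank(y): 2->2, 4->4, 6->6, 19->10, 3->3, 12->7, 18->9, 5->5, 20->11, 1->1, 17->8
Step 2: d_i = R_x(i) - R_y(i); compute d_i^2.
  (6-2)^2=16, (3-4)^2=1, (11-6)^2=25, (1-10)^2=81, (7-3)^2=16, (9-7)^2=4, (5-9)^2=16, (2-5)^2=9, (4-11)^2=49, (10-1)^2=81, (8-8)^2=0
sum(d^2) = 298.
Step 3: rho = 1 - 6*298 / (11*(11^2 - 1)) = 1 - 1788/1320 = -0.354545.
Step 4: Under H0, t = rho * sqrt((n-2)/(1-rho^2)) = -1.1375 ~ t(9).
Step 5: Two-sided p-value from the t-distribution with 9 df = 0.284693.
Step 6: alpha = 0.1. fail to reject H0.

rho = -0.3545, p = 0.284693, fail to reject H0 at alpha = 0.1.


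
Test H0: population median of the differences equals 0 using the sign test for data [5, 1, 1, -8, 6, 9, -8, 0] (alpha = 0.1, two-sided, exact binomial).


Step 1: Discard zero differences. Original n = 8; n_eff = number of nonzero differences = 7.
Nonzero differences (with sign): +5, +1, +1, -8, +6, +9, -8
Step 2: Count signs: positive = 5, negative = 2.
Step 3: Under H0: P(positive) = 0.5, so the number of positives S ~ Bin(7, 0.5).
Step 4: Two-sided exact p-value = sum of Bin(7,0.5) probabilities at or below the observed probability = 0.453125.
Step 5: alpha = 0.1. fail to reject H0.

n_eff = 7, pos = 5, neg = 2, p = 0.453125, fail to reject H0.


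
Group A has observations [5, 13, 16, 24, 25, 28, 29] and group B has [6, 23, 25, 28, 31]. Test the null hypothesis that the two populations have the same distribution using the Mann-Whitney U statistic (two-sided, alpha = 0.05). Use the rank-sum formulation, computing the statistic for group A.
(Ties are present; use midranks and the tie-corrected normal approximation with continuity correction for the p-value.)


Step 1: Combine and sort all 12 observations; assign midranks.
sorted (value, group): (5,X), (6,Y), (13,X), (16,X), (23,Y), (24,X), (25,X), (25,Y), (28,X), (28,Y), (29,X), (31,Y)
ranks: 5->1, 6->2, 13->3, 16->4, 23->5, 24->6, 25->7.5, 25->7.5, 28->9.5, 28->9.5, 29->11, 31->12
Step 2: Rank sum for X: R1 = 1 + 3 + 4 + 6 + 7.5 + 9.5 + 11 = 42.
Step 3: U_X = R1 - n1(n1+1)/2 = 42 - 7*8/2 = 42 - 28 = 14.
       U_Y = n1*n2 - U_X = 35 - 14 = 21.
Step 4: Ties are present, so use the tie-corrected normal approximation (with continuity correction) for the p-value.
Step 5: p-value = 0.624905; compare to alpha = 0.05. fail to reject H0.

U_X = 14, p = 0.624905, fail to reject H0 at alpha = 0.05.


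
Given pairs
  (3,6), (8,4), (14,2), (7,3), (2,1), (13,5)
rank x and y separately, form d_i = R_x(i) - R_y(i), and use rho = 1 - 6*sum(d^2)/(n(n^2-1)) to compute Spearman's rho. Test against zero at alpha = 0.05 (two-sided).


Step 1: Rank x and y separately (midranks; no ties here).
rank(x): 3->2, 8->4, 14->6, 7->3, 2->1, 13->5
rank(y): 6->6, 4->4, 2->2, 3->3, 1->1, 5->5
Step 2: d_i = R_x(i) - R_y(i); compute d_i^2.
  (2-6)^2=16, (4-4)^2=0, (6-2)^2=16, (3-3)^2=0, (1-1)^2=0, (5-5)^2=0
sum(d^2) = 32.
Step 3: rho = 1 - 6*32 / (6*(6^2 - 1)) = 1 - 192/210 = 0.085714.
Step 4: Under H0, t = rho * sqrt((n-2)/(1-rho^2)) = 0.1721 ~ t(4).
Step 5: Two-sided p-value from the t-distribution with 4 df = 0.871743.
Step 6: alpha = 0.05. fail to reject H0.

rho = 0.0857, p = 0.871743, fail to reject H0 at alpha = 0.05.


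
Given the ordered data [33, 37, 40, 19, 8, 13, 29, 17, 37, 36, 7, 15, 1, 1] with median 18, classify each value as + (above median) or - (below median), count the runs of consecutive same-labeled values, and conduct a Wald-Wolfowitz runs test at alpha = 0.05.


Step 1: Compute median = 18; label A = above, B = below.
Labels in order: AAAABBABAABBBB  (n_A = 7, n_B = 7)
Step 2: Count runs R = 6.
Step 3: Under H0 (random ordering), E[R] = 2*n_A*n_B/(n_A+n_B) + 1 = 2*7*7/14 + 1 = 8.0000.
        Var[R] = 2*n_A*n_B*(2*n_A*n_B - n_A - n_B) / ((n_A+n_B)^2 * (n_A+n_B-1)) = 8232/2548 = 3.2308.
        SD[R] = 1.7974.
Step 4: Continuity-corrected z = (R + 0.5 - E[R]) / SD[R] = (6 + 0.5 - 8.0000) / 1.7974 = -0.8345.
Step 5: Two-sided p-value via normal approximation = 2*(1 - Phi(|z|)) = 0.403986.
Step 6: alpha = 0.05. fail to reject H0.

R = 6, z = -0.8345, p = 0.403986, fail to reject H0.


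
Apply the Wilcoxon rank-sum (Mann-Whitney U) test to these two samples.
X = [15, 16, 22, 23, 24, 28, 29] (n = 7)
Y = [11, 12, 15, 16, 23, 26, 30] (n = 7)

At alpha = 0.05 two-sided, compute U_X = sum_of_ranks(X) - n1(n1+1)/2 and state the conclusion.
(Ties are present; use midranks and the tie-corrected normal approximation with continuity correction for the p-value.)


Step 1: Combine and sort all 14 observations; assign midranks.
sorted (value, group): (11,Y), (12,Y), (15,X), (15,Y), (16,X), (16,Y), (22,X), (23,X), (23,Y), (24,X), (26,Y), (28,X), (29,X), (30,Y)
ranks: 11->1, 12->2, 15->3.5, 15->3.5, 16->5.5, 16->5.5, 22->7, 23->8.5, 23->8.5, 24->10, 26->11, 28->12, 29->13, 30->14
Step 2: Rank sum for X: R1 = 3.5 + 5.5 + 7 + 8.5 + 10 + 12 + 13 = 59.5.
Step 3: U_X = R1 - n1(n1+1)/2 = 59.5 - 7*8/2 = 59.5 - 28 = 31.5.
       U_Y = n1*n2 - U_X = 49 - 31.5 = 17.5.
Step 4: Ties are present, so use the tie-corrected normal approximation (with continuity correction) for the p-value.
Step 5: p-value = 0.404681; compare to alpha = 0.05. fail to reject H0.

U_X = 31.5, p = 0.404681, fail to reject H0 at alpha = 0.05.


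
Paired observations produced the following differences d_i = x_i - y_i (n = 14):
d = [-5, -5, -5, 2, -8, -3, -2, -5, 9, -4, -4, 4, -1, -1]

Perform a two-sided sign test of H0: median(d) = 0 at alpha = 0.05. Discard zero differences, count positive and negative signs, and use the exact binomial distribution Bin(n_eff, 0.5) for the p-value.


Step 1: Discard zero differences. Original n = 14; n_eff = number of nonzero differences = 14.
Nonzero differences (with sign): -5, -5, -5, +2, -8, -3, -2, -5, +9, -4, -4, +4, -1, -1
Step 2: Count signs: positive = 3, negative = 11.
Step 3: Under H0: P(positive) = 0.5, so the number of positives S ~ Bin(14, 0.5).
Step 4: Two-sided exact p-value = sum of Bin(14,0.5) probabilities at or below the observed probability = 0.057373.
Step 5: alpha = 0.05. fail to reject H0.

n_eff = 14, pos = 3, neg = 11, p = 0.057373, fail to reject H0.


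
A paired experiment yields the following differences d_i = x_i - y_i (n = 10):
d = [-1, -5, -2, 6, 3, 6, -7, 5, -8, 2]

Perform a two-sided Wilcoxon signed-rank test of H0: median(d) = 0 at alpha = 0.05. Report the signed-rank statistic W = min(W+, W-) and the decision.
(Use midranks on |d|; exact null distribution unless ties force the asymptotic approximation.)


Step 1: Drop any zero differences (none here) and take |d_i|.
|d| = [1, 5, 2, 6, 3, 6, 7, 5, 8, 2]
Step 2: Midrank |d_i| (ties get averaged ranks).
ranks: |1|->1, |5|->5.5, |2|->2.5, |6|->7.5, |3|->4, |6|->7.5, |7|->9, |5|->5.5, |8|->10, |2|->2.5
Step 3: Attach original signs; sum ranks with positive sign and with negative sign.
W+ = 7.5 + 4 + 7.5 + 5.5 + 2.5 = 27
W- = 1 + 5.5 + 2.5 + 9 + 10 = 28
(Check: W+ + W- = 55 should equal n(n+1)/2 = 55.)
Step 4: Test statistic W = min(W+, W-) = 27.
Step 5: Ties in |d|, so use the tie-corrected normal approximation.
        E[W] = n(n+1)/4 = 10*11/4 = 27.5.
        Tie groups: |d|=2 (t=2), |d|=5 (t=2), |d|=6 (t=2); sum(t^3 - t) = 18.
        Var[W] = n(n+1)(2n+1)/24 - sum(t^3-t)/48 = 2310/24 - 18/48 = 95.875.
        z = (W - E[W]) / sqrt(Var[W]) = (27 - 27.5) / 9.7916 = -0.0511.
        Two-sided p = 2*Phi(z) = 0.959274.
Step 6: alpha = 0.05. fail to reject H0.

W+ = 27, W- = 28, W = min = 27, p = 0.959274, fail to reject H0.


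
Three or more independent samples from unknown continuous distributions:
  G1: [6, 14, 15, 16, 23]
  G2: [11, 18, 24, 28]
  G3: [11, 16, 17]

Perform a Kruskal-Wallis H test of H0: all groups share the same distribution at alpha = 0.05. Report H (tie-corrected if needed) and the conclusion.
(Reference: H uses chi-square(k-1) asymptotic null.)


Step 1: Combine all N = 12 observations and assign midranks.
sorted (value, group, rank): (6,G1,1), (11,G2,2.5), (11,G3,2.5), (14,G1,4), (15,G1,5), (16,G1,6.5), (16,G3,6.5), (17,G3,8), (18,G2,9), (23,G1,10), (24,G2,11), (28,G2,12)
Step 2: Sum ranks within each group.
R_1 = 26.5 (n_1 = 5)
R_2 = 34.5 (n_2 = 4)
R_3 = 17 (n_3 = 3)
Step 3: H = 12/(N(N+1)) * sum(R_i^2/n_i) - 3(N+1)
     = 12/(12*13) * (26.5^2/5 + 34.5^2/4 + 17^2/3) - 3*13
     = 0.076923 * 534.346 - 39
     = 2.103526.
Step 4: Ties present; correction factor C = 1 - 12/(12^3 - 12) = 0.993007. Corrected H = 2.103526 / 0.993007 = 2.118339.
Step 5: Under H0, H ~ chi^2(2); p-value = 0.346744.
Step 6: alpha = 0.05. fail to reject H0.

H = 2.1183, df = 2, p = 0.346744, fail to reject H0.


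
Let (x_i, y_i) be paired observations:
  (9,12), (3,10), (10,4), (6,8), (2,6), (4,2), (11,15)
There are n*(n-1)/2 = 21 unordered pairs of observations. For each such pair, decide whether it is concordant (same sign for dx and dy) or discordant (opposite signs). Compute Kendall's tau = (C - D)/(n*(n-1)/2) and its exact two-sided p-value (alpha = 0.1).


Step 1: Enumerate the 21 unordered pairs (i,j) with i<j and classify each by sign(x_j-x_i) * sign(y_j-y_i).
  (1,2):dx=-6,dy=-2->C; (1,3):dx=+1,dy=-8->D; (1,4):dx=-3,dy=-4->C; (1,5):dx=-7,dy=-6->C
  (1,6):dx=-5,dy=-10->C; (1,7):dx=+2,dy=+3->C; (2,3):dx=+7,dy=-6->D; (2,4):dx=+3,dy=-2->D
  (2,5):dx=-1,dy=-4->C; (2,6):dx=+1,dy=-8->D; (2,7):dx=+8,dy=+5->C; (3,4):dx=-4,dy=+4->D
  (3,5):dx=-8,dy=+2->D; (3,6):dx=-6,dy=-2->C; (3,7):dx=+1,dy=+11->C; (4,5):dx=-4,dy=-2->C
  (4,6):dx=-2,dy=-6->C; (4,7):dx=+5,dy=+7->C; (5,6):dx=+2,dy=-4->D; (5,7):dx=+9,dy=+9->C
  (6,7):dx=+7,dy=+13->C
Step 2: C = 14, D = 7, total pairs = 21.
Step 3: tau = (C - D)/(n(n-1)/2) = (14 - 7)/21 = 0.333333.
Step 4: Exact two-sided p-value (enumerate n! = 5040 permutations of y under H0): p = 0.381349.
Step 5: alpha = 0.1. fail to reject H0.

tau_b = 0.3333 (C=14, D=7), p = 0.381349, fail to reject H0.


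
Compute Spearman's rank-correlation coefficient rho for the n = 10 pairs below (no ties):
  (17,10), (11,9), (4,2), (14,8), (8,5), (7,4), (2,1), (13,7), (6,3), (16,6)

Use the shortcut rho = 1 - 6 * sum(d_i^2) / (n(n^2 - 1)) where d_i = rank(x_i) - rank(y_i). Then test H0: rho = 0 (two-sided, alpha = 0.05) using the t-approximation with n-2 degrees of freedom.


Step 1: Rank x and y separately (midranks; no ties here).
rank(x): 17->10, 11->6, 4->2, 14->8, 8->5, 7->4, 2->1, 13->7, 6->3, 16->9
rank(y): 10->10, 9->9, 2->2, 8->8, 5->5, 4->4, 1->1, 7->7, 3->3, 6->6
Step 2: d_i = R_x(i) - R_y(i); compute d_i^2.
  (10-10)^2=0, (6-9)^2=9, (2-2)^2=0, (8-8)^2=0, (5-5)^2=0, (4-4)^2=0, (1-1)^2=0, (7-7)^2=0, (3-3)^2=0, (9-6)^2=9
sum(d^2) = 18.
Step 3: rho = 1 - 6*18 / (10*(10^2 - 1)) = 1 - 108/990 = 0.890909.
Step 4: Under H0, t = rho * sqrt((n-2)/(1-rho^2)) = 5.5482 ~ t(8).
Step 5: Two-sided p-value from the t-distribution with 8 df = 0.000542.
Step 6: alpha = 0.05. reject H0.

rho = 0.8909, p = 0.000542, reject H0 at alpha = 0.05.


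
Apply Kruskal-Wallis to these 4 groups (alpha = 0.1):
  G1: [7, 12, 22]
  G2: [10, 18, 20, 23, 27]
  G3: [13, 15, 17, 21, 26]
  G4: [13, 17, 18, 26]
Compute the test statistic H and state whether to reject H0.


Step 1: Combine all N = 17 observations and assign midranks.
sorted (value, group, rank): (7,G1,1), (10,G2,2), (12,G1,3), (13,G3,4.5), (13,G4,4.5), (15,G3,6), (17,G3,7.5), (17,G4,7.5), (18,G2,9.5), (18,G4,9.5), (20,G2,11), (21,G3,12), (22,G1,13), (23,G2,14), (26,G3,15.5), (26,G4,15.5), (27,G2,17)
Step 2: Sum ranks within each group.
R_1 = 17 (n_1 = 3)
R_2 = 53.5 (n_2 = 5)
R_3 = 45.5 (n_3 = 5)
R_4 = 37 (n_4 = 4)
Step 3: H = 12/(N(N+1)) * sum(R_i^2/n_i) - 3(N+1)
     = 12/(17*18) * (17^2/3 + 53.5^2/5 + 45.5^2/5 + 37^2/4) - 3*18
     = 0.039216 * 1425.08 - 54
     = 1.885621.
Step 4: Ties present; correction factor C = 1 - 24/(17^3 - 17) = 0.995098. Corrected H = 1.885621 / 0.995098 = 1.894910.
Step 5: Under H0, H ~ chi^2(3); p-value = 0.594502.
Step 6: alpha = 0.1. fail to reject H0.

H = 1.8949, df = 3, p = 0.594502, fail to reject H0.


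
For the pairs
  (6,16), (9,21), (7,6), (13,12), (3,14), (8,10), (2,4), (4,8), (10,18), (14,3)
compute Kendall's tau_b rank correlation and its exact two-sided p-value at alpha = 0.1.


Step 1: Enumerate the 45 unordered pairs (i,j) with i<j and classify each by sign(x_j-x_i) * sign(y_j-y_i).
  (1,2):dx=+3,dy=+5->C; (1,3):dx=+1,dy=-10->D; (1,4):dx=+7,dy=-4->D; (1,5):dx=-3,dy=-2->C
  (1,6):dx=+2,dy=-6->D; (1,7):dx=-4,dy=-12->C; (1,8):dx=-2,dy=-8->C; (1,9):dx=+4,dy=+2->C
  (1,10):dx=+8,dy=-13->D; (2,3):dx=-2,dy=-15->C; (2,4):dx=+4,dy=-9->D; (2,5):dx=-6,dy=-7->C
  (2,6):dx=-1,dy=-11->C; (2,7):dx=-7,dy=-17->C; (2,8):dx=-5,dy=-13->C; (2,9):dx=+1,dy=-3->D
  (2,10):dx=+5,dy=-18->D; (3,4):dx=+6,dy=+6->C; (3,5):dx=-4,dy=+8->D; (3,6):dx=+1,dy=+4->C
  (3,7):dx=-5,dy=-2->C; (3,8):dx=-3,dy=+2->D; (3,9):dx=+3,dy=+12->C; (3,10):dx=+7,dy=-3->D
  (4,5):dx=-10,dy=+2->D; (4,6):dx=-5,dy=-2->C; (4,7):dx=-11,dy=-8->C; (4,8):dx=-9,dy=-4->C
  (4,9):dx=-3,dy=+6->D; (4,10):dx=+1,dy=-9->D; (5,6):dx=+5,dy=-4->D; (5,7):dx=-1,dy=-10->C
  (5,8):dx=+1,dy=-6->D; (5,9):dx=+7,dy=+4->C; (5,10):dx=+11,dy=-11->D; (6,7):dx=-6,dy=-6->C
  (6,8):dx=-4,dy=-2->C; (6,9):dx=+2,dy=+8->C; (6,10):dx=+6,dy=-7->D; (7,8):dx=+2,dy=+4->C
  (7,9):dx=+8,dy=+14->C; (7,10):dx=+12,dy=-1->D; (8,9):dx=+6,dy=+10->C; (8,10):dx=+10,dy=-5->D
  (9,10):dx=+4,dy=-15->D
Step 2: C = 25, D = 20, total pairs = 45.
Step 3: tau = (C - D)/(n(n-1)/2) = (25 - 20)/45 = 0.111111.
Step 4: Exact two-sided p-value (enumerate n! = 3628800 permutations of y under H0): p = 0.727490.
Step 5: alpha = 0.1. fail to reject H0.

tau_b = 0.1111 (C=25, D=20), p = 0.727490, fail to reject H0.


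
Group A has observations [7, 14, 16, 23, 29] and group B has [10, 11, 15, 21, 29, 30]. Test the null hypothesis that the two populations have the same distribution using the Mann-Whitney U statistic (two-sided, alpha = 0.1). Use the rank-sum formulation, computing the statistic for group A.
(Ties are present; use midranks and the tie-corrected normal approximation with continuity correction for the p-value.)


Step 1: Combine and sort all 11 observations; assign midranks.
sorted (value, group): (7,X), (10,Y), (11,Y), (14,X), (15,Y), (16,X), (21,Y), (23,X), (29,X), (29,Y), (30,Y)
ranks: 7->1, 10->2, 11->3, 14->4, 15->5, 16->6, 21->7, 23->8, 29->9.5, 29->9.5, 30->11
Step 2: Rank sum for X: R1 = 1 + 4 + 6 + 8 + 9.5 = 28.5.
Step 3: U_X = R1 - n1(n1+1)/2 = 28.5 - 5*6/2 = 28.5 - 15 = 13.5.
       U_Y = n1*n2 - U_X = 30 - 13.5 = 16.5.
Step 4: Ties are present, so use the tie-corrected normal approximation (with continuity correction) for the p-value.
Step 5: p-value = 0.854805; compare to alpha = 0.1. fail to reject H0.

U_X = 13.5, p = 0.854805, fail to reject H0 at alpha = 0.1.


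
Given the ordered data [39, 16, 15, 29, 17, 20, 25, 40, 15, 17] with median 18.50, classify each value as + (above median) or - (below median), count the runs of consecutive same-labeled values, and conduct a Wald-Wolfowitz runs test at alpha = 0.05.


Step 1: Compute median = 18.50; label A = above, B = below.
Labels in order: ABBABAAABB  (n_A = 5, n_B = 5)
Step 2: Count runs R = 6.
Step 3: Under H0 (random ordering), E[R] = 2*n_A*n_B/(n_A+n_B) + 1 = 2*5*5/10 + 1 = 6.0000.
        Var[R] = 2*n_A*n_B*(2*n_A*n_B - n_A - n_B) / ((n_A+n_B)^2 * (n_A+n_B-1)) = 2000/900 = 2.2222.
        SD[R] = 1.4907.
Step 4: R = E[R], so z = 0 with no continuity correction.
Step 5: Two-sided p-value via normal approximation = 2*(1 - Phi(|z|)) = 1.000000.
Step 6: alpha = 0.05. fail to reject H0.

R = 6, z = 0.0000, p = 1.000000, fail to reject H0.


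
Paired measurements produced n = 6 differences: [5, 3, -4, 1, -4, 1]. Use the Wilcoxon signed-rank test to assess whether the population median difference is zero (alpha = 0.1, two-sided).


Step 1: Drop any zero differences (none here) and take |d_i|.
|d| = [5, 3, 4, 1, 4, 1]
Step 2: Midrank |d_i| (ties get averaged ranks).
ranks: |5|->6, |3|->3, |4|->4.5, |1|->1.5, |4|->4.5, |1|->1.5
Step 3: Attach original signs; sum ranks with positive sign and with negative sign.
W+ = 6 + 3 + 1.5 + 1.5 = 12
W- = 4.5 + 4.5 = 9
(Check: W+ + W- = 21 should equal n(n+1)/2 = 21.)
Step 4: Test statistic W = min(W+, W-) = 9.
Step 5: Ties in |d|, so use the tie-corrected normal approximation.
        E[W] = n(n+1)/4 = 6*7/4 = 10.5.
        Tie groups: |d|=1 (t=2), |d|=4 (t=2); sum(t^3 - t) = 12.
        Var[W] = n(n+1)(2n+1)/24 - sum(t^3-t)/48 = 546/24 - 12/48 = 22.5.
        z = (W - E[W]) / sqrt(Var[W]) = (9 - 10.5) / 4.7434 = -0.3162.
        Two-sided p = 2*Phi(z) = 0.751830.
Step 6: alpha = 0.1. fail to reject H0.

W+ = 12, W- = 9, W = min = 9, p = 0.751830, fail to reject H0.
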